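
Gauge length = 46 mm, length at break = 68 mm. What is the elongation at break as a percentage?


47.8%


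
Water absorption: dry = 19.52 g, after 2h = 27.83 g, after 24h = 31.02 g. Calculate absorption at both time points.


2h absorption = 42.6%
24h absorption = 58.9%


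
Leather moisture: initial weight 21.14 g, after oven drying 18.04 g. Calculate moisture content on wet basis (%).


Moisture = 21.14 - 18.04 = 3.10 g
MC = 3.10 / 21.14 x 100 = 14.7%


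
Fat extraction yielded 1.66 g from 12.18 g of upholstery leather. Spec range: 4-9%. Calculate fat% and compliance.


Fat% = 1.66 / 12.18 x 100 = 13.6%
Spec range: 4-9%
Compliant: No


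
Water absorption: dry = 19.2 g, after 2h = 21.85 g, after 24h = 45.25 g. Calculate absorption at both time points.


WA (2h) = (21.85 - 19.2) / 19.2 x 100 = 13.8%
WA (24h) = (45.25 - 19.2) / 19.2 x 100 = 135.7%


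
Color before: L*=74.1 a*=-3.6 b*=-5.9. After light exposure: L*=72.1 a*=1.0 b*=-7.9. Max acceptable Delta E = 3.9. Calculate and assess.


Delta E = 5.40
Passes: No

dL = -2.0, da = 4.6, db = -2.0
dE = sqrt((-2.0)^2 + (4.6)^2 + (-2.0)^2) = 5.40
Max = 3.9
Passes: No


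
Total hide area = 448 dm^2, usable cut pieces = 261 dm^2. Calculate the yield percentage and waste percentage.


Yield = 58.3%
Waste = 41.7%

Yield = 261 / 448 x 100 = 58.3%
Waste = 448 - 261 = 187 dm^2
Waste% = 100 - 58.3 = 41.7%


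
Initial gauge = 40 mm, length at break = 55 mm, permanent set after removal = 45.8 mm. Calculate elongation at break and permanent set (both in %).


Elongation at break = 37.5%
Permanent set = 14.5%

Elongation at break = (55 - 40) / 40 x 100 = 37.5%
Permanent set = (45.8 - 40) / 40 x 100 = 14.5%


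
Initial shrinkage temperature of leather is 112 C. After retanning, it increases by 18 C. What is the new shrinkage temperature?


130 C

New Ts = 112 + 18 = 130 C


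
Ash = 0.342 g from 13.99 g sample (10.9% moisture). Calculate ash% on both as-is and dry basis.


As-is ash = 2.44%
Dry-basis ash = 2.74%

As-is ash% = 0.342 / 13.99 x 100 = 2.44%
Dry mass = 13.99 x (100 - 10.9) / 100 = 12.46509 g
Dry-basis ash% = 0.342 / 12.46509 x 100 = 2.74%


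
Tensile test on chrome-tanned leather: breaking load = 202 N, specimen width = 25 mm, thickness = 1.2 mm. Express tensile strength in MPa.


6.73 MPa


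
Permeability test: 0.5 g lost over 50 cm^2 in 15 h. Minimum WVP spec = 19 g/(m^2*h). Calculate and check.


WVP = 6.67 g/(m^2*h)
Meets specification: No

WVP = 0.5 / (50 x 15) x 10000 = 6.67 g/(m^2*h)
Minimum: 19 g/(m^2*h)
Meets spec: No


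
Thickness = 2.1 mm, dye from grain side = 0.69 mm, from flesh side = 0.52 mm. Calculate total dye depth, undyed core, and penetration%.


Total dyed = 0.69 + 0.52 = 1.21 mm
Undyed core = 2.1 - 1.21 = 0.89 mm
Penetration = 1.21 / 2.1 x 100 = 57.6%


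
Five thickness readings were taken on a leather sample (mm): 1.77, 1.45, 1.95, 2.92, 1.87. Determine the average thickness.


1.99 mm

Sum = 1.77 + 1.45 + 1.95 + 2.92 + 1.87 = 9.96
Average = 9.96 / 5 = 1.99 mm


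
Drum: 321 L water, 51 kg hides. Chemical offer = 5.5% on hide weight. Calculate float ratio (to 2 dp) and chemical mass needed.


Float ratio = 321 / 51 = 6.29
Chemical = 51 x 5.5 / 100 = 2.805 kg


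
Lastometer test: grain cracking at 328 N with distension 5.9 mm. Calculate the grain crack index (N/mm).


Grain crack index = force / distension
Index = 328 / 5.9 = 55.6 N/mm


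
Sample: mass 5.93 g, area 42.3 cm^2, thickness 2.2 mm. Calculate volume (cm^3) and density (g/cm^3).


Thickness in cm = 2.2 / 10 = 0.22 cm
Volume = 42.3 x 0.22 = 9.306 cm^3
Density = 5.93 / 9.306 = 0.637 g/cm^3


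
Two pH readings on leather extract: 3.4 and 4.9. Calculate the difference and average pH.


Difference = 1.5
Average pH = 4.15


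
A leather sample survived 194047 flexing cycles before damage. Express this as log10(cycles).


5.29

log10(194047) = 5.29


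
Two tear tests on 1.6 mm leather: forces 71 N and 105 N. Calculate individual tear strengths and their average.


Tear 1 = 71 / 1.6 = 44.4 N/mm
Tear 2 = 105 / 1.6 = 65.6 N/mm
Average = (44.4 + 65.6) / 2 = 55.0 N/mm


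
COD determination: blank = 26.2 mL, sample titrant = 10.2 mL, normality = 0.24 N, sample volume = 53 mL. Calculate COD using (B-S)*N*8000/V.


COD = (26.2 - 10.2) x 0.24 x 8000 / 53
COD = 16.0 x 0.24 x 8000 / 53
COD = 579.6 mg/L


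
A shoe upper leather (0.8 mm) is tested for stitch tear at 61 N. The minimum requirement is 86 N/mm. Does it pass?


STS = 76.3 N/mm
Passes: No

STS = 61 / 0.8 = 76.3 N/mm
Minimum required: 86 N/mm
Passes: No


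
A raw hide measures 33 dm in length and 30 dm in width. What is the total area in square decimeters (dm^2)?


Area = length x width
Area = 33 x 30 = 990 dm^2


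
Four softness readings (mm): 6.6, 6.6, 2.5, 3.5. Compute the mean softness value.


Sum = 6.6 + 6.6 + 2.5 + 3.5
Mean = 19.2 / 4 = 4.80 mm


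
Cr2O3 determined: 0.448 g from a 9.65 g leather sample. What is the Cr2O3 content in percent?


Cr2O3% = 0.448 / 9.65 x 100
Cr2O3% = 4.64%


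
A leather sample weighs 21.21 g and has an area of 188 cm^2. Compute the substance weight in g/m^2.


Substance weight = mass / area x 10000
SW = 21.21 / 188 x 10000
SW = 1128.2 g/m^2


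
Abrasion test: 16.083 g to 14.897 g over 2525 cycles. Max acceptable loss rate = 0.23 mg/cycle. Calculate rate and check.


Rate = 0.470 mg/cycle
Passes: No


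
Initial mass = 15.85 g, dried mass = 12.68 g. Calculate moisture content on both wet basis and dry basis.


Moisture lost = 15.85 - 12.68 = 3.17 g
Wet basis MC = 3.17 / 15.85 x 100 = 20.0%
Dry basis MC = 3.17 / 12.68 x 100 = 25.0%


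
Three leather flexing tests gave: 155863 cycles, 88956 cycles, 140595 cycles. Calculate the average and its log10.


Average = (155863 + 88956 + 140595) / 3 = 128471 cycles
log10(128471) = 5.11


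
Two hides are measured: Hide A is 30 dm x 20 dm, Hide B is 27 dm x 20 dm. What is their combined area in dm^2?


Hide A area = 30 x 20 = 600 dm^2
Hide B area = 27 x 20 = 540 dm^2
Total = 600 + 540 = 1140 dm^2


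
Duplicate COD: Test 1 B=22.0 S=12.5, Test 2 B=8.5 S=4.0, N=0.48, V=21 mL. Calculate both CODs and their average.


COD1 = (22.0 - 12.5) x 0.48 x 8000 / 21 = 1737.1 mg/L
COD2 = (8.5 - 4.0) x 0.48 x 8000 / 21 = 822.9 mg/L
Average = (1737.1 + 822.9) / 2 = 1280.0 mg/L


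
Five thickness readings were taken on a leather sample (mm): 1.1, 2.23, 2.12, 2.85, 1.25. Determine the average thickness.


Sum = 1.1 + 2.23 + 2.12 + 2.85 + 1.25 = 9.55
Average = 9.55 / 5 = 1.91 mm


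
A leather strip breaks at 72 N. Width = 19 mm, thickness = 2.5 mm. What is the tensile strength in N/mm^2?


Cross-sectional area = 19 x 2.5 = 47.5 mm^2
Tensile strength = 72 / 47.5 = 1.52 N/mm^2


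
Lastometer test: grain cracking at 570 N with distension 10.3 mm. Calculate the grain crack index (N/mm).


55.3 N/mm

Grain crack index = force / distension
Index = 570 / 10.3 = 55.3 N/mm


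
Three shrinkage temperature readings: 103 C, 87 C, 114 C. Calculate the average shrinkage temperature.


Average = (103 + 87 + 114) / 3
Average = 304 / 3 = 101.3 C


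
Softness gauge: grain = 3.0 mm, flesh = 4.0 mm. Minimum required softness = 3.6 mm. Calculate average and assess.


Average softness = 3.50 mm
Meets requirement: No


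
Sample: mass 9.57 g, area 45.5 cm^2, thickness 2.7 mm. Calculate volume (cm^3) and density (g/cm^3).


Volume = 12.285 cm^3
Density = 0.779 g/cm^3

Thickness in cm = 2.7 / 10 = 0.27 cm
Volume = 45.5 x 0.27 = 12.285 cm^3
Density = 9.57 / 12.285 = 0.779 g/cm^3


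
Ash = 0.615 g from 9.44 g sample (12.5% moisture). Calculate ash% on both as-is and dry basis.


As-is ash = 6.51%
Dry-basis ash = 7.45%

As-is ash% = 0.615 / 9.44 x 100 = 6.51%
Dry mass = 9.44 x (100 - 12.5) / 100 = 8.26 g
Dry-basis ash% = 0.615 / 8.26 x 100 = 7.45%


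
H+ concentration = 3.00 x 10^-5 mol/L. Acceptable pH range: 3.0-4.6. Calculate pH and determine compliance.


pH = 4.52
Compliant: Yes

pH = -log10(3.00 x 10^-5) = 4.52
Range: 3.0 to 4.6
Compliant: Yes


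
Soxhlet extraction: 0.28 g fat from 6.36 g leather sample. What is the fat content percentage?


4.4%


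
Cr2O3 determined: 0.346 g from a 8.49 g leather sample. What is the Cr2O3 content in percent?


4.08%

Cr2O3% = 0.346 / 8.49 x 100
Cr2O3% = 4.08%


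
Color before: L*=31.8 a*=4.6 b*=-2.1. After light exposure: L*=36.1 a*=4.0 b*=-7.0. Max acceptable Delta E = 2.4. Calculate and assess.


dL = 4.3, da = -0.6, db = -4.9
dE = sqrt((4.3)^2 + (-0.6)^2 + (-4.9)^2) = 6.55
Max = 2.4
Passes: No


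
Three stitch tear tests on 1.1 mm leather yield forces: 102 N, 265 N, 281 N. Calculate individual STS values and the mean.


STS1 = 92.7 N/mm
STS2 = 240.9 N/mm
STS3 = 255.5 N/mm
Mean = 196.4 N/mm


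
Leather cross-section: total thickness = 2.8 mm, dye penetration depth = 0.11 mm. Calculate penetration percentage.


3.9%


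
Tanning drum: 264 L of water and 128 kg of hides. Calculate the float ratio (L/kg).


2.1

Float ratio = water / hide weight
Ratio = 264 / 128 = 2.1


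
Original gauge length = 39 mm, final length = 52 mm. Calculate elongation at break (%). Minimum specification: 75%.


Elongation = 33.3%
Meets spec: No


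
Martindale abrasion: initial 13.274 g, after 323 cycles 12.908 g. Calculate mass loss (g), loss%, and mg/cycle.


Mass loss = 0.366 g
Loss = 2.76%
Rate = 1.133 mg/cycle

Loss = 13.274 - 12.908 = 0.366 g
Loss% = 0.366 / 13.274 x 100 = 2.76%
Rate = 0.366 / 323 x 1000 = 1.133 mg/cycle


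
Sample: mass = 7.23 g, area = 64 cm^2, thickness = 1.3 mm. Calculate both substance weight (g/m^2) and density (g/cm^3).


Substance weight = 1129.7 g/m^2
Density = 0.869 g/cm^3


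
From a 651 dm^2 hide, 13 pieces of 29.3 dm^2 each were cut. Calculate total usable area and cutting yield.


Usable area = 380.9 dm^2
Yield = 58.5%

Total usable = 13 x 29.3 = 380.9 dm^2
Yield = 380.9 / 651 x 100 = 58.5%


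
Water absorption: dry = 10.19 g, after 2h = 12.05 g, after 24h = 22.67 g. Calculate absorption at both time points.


WA (2h) = (12.05 - 10.19) / 10.19 x 100 = 18.3%
WA (24h) = (22.67 - 10.19) / 10.19 x 100 = 122.5%


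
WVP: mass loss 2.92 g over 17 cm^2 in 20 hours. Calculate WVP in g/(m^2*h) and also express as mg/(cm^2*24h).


WVP = 85.88 g/(m^2*h)
Daily rate = 206.12 mg/(cm^2*24h)

WVP = 2.92 / (17 x 20) x 10000 = 85.88 g/(m^2*h)
Mass loss in mg = 2.92 x 1000 = 2920 mg
Per cm^2 per 24h in mg: 2920 x 24 / (17 x 20) = 70080 / 340 = 206.12 mg/(cm^2*24h)


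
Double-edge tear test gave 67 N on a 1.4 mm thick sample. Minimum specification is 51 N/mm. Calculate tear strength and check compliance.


Tear strength = 47.9 N/mm
Compliant: No

Tear strength = 67 / 1.4 = 47.9 N/mm
Required minimum = 51 N/mm
Compliant: No


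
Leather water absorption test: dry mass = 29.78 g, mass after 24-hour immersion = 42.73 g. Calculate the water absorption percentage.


43.5%


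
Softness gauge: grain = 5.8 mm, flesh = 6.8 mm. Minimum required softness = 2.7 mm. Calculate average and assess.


Average softness = 6.30 mm
Meets requirement: Yes


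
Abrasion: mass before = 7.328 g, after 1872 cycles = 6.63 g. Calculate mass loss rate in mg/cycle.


0.373 mg/cycle

Mass loss = 7.328 - 6.63 = 0.698 g
Rate = 0.698 / 1872 x 1000 = 0.373 mg/cycle


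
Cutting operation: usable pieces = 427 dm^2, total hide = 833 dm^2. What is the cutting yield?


Yield = usable / total x 100
Yield = 427 / 833 x 100 = 51.3%


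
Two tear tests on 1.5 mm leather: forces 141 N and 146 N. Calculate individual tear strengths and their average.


Tear 1 = 94.0 N/mm
Tear 2 = 97.3 N/mm
Average = 95.7 N/mm


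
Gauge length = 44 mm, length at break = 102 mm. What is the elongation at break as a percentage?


Extension = 102 - 44 = 58 mm
Elongation = 58 / 44 x 100 = 131.8%


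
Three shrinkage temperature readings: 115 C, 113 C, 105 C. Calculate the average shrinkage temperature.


Average = (115 + 113 + 105) / 3
Average = 333 / 3 = 111.0 C


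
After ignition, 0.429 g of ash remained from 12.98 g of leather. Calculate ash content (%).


3.31%

Ash% = 0.429 / 12.98 x 100
Ash% = 3.31%


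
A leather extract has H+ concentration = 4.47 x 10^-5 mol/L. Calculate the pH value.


pH = -log10[H+]
pH = -log10(4.47 x 10^-5) = 4.35


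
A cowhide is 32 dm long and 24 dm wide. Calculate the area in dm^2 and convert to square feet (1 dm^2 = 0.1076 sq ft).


768 dm^2
82.64 sq ft

Area = 32 x 24 = 768 dm^2
Conversion: 768 x 0.1076 = 82.64 sq ft


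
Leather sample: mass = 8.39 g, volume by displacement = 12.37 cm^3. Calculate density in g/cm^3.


0.678 g/cm^3


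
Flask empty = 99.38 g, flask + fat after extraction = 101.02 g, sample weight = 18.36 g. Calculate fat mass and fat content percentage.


Fat mass = 1.64 g
Fat content = 8.9%

Fat mass = 101.02 - 99.38 = 1.64 g
Fat% = 1.64 / 18.36 x 100 = 8.9%


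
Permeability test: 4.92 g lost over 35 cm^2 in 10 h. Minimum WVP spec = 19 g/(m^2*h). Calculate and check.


WVP = 140.57 g/(m^2*h)
Meets specification: Yes

WVP = 4.92 / (35 x 10) x 10000 = 140.57 g/(m^2*h)
Minimum: 19 g/(m^2*h)
Meets spec: Yes


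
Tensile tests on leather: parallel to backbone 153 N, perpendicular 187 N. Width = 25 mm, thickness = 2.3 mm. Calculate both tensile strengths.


Area = 25 x 2.3 = 57.5 mm^2
TS (parallel) = 153 / 57.5 = 2.66 N/mm^2
TS (perpendicular) = 187 / 57.5 = 3.25 N/mm^2


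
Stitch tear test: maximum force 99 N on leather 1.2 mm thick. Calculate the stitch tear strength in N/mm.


Stitch tear strength = force / thickness
STS = 99 / 1.2 = 82.5 N/mm


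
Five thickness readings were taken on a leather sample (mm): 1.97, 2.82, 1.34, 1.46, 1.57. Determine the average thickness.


Sum = 1.97 + 2.82 + 1.34 + 1.46 + 1.57 = 9.16
Average = 9.16 / 5 = 1.83 mm


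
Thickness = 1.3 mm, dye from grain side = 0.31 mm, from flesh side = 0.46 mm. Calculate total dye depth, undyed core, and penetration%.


Total dyed = 0.77 mm
Undyed core = 0.53 mm
Penetration = 59.2%


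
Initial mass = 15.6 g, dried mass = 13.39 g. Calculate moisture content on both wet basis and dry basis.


Moisture lost = 15.6 - 13.39 = 2.21 g
Wet basis MC = 2.21 / 15.6 x 100 = 14.2%
Dry basis MC = 2.21 / 13.39 x 100 = 16.5%


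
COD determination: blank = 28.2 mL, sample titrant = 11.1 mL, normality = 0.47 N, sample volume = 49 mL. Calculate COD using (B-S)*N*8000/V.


1312.2 mg/L

COD = (28.2 - 11.1) x 0.47 x 8000 / 49
COD = 17.1 x 0.47 x 8000 / 49
COD = 1312.2 mg/L


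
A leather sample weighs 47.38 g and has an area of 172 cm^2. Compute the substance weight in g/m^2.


Substance weight = mass / area x 10000
SW = 47.38 / 172 x 10000
SW = 2754.7 g/m^2


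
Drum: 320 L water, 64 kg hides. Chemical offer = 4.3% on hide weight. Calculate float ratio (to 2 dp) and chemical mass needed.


Float ratio = 320 / 64 = 5.00
Chemical = 64 x 4.3 / 100 = 2.752 kg


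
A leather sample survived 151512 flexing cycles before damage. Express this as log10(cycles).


5.18


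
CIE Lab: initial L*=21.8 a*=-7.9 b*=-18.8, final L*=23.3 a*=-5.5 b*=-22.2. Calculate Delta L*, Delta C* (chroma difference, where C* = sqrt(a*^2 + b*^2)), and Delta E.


Delta L* = 1.5
Delta C* = 2.48
Delta E = 4.42


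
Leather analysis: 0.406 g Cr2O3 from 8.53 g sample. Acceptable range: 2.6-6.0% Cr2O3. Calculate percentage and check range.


Cr2O3% = 0.406 / 8.53 x 100 = 4.76%
Acceptable range: 2.6 to 6.0%
Within range: Yes


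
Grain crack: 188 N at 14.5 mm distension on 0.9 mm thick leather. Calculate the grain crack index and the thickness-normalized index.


Crack index = 188 / 14.5 = 13.0 N/mm
Normalized = 13.0 / 0.9 = 14.4 N/mm per mm


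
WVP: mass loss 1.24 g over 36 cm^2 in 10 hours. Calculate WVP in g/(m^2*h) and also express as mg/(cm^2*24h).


WVP = 34.44 g/(m^2*h)
Daily rate = 82.67 mg/(cm^2*24h)


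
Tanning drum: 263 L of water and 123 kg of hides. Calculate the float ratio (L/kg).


2.1

Float ratio = water / hide weight
Ratio = 263 / 123 = 2.1


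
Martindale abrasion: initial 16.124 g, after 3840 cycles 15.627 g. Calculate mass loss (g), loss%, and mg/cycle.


Loss = 16.124 - 15.627 = 0.497 g
Loss% = 0.497 / 16.124 x 100 = 3.08%
Rate = 0.497 / 3840 x 1000 = 0.129 mg/cycle


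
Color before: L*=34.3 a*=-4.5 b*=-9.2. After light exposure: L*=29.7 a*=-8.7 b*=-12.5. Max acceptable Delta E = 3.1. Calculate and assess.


Delta E = 7.05
Passes: No

dL = -4.6, da = -4.2, db = -3.3
dE = sqrt((-4.6)^2 + (-4.2)^2 + (-3.3)^2) = 7.05
Max = 3.1
Passes: No


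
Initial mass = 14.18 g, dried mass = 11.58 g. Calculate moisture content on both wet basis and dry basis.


Wet basis = 18.3%
Dry basis = 22.5%

Moisture lost = 14.18 - 11.58 = 2.60 g
Wet basis MC = 2.60 / 14.18 x 100 = 18.3%
Dry basis MC = 2.60 / 11.58 x 100 = 22.5%


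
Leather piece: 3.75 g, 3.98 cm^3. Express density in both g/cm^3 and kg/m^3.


0.942 g/cm^3
942 kg/m^3

Density = 3.75 / 3.98 = 0.942 g/cm^3
Convert: 0.942 x 1000 = 942 kg/m^3


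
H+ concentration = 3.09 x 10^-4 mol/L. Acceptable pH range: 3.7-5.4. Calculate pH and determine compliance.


pH = 3.51
Compliant: No

pH = -log10(3.09 x 10^-4) = 3.51
Range: 3.7 to 5.4
Compliant: No


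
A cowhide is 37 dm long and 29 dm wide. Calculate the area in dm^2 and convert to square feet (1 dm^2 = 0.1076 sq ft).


Area = 37 x 29 = 1073 dm^2
Conversion: 1073 x 0.1076 = 115.45 sq ft


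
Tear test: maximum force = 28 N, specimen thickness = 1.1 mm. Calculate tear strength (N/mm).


Tear strength = force / thickness
Tear = 28 / 1.1 = 25.5 N/mm


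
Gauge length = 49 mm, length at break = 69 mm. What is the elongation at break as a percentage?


Extension = 69 - 49 = 20 mm
Elongation = 20 / 49 x 100 = 40.8%


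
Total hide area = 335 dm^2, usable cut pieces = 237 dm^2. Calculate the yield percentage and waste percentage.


Yield = 70.7%
Waste = 29.3%

Yield = 237 / 335 x 100 = 70.7%
Waste = 335 - 237 = 98 dm^2
Waste% = 100 - 70.7 = 29.3%


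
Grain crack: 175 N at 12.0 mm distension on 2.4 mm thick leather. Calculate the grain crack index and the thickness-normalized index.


Crack index = 14.6 N/mm
Normalized index = 6.1 N/mm per mm

Crack index = 175 / 12.0 = 14.6 N/mm
Normalized = 14.6 / 2.4 = 6.1 N/mm per mm


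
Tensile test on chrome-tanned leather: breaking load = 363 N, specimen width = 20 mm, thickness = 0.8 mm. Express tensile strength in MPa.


22.69 MPa

Cross-section = 20 x 0.8 = 16.0 mm^2
TS = 363 / 16.0 = 22.69 MPa
(1 N/mm^2 = 1 MPa)


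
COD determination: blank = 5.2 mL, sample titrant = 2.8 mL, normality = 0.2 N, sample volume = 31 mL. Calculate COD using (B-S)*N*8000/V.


COD = (5.2 - 2.8) x 0.2 x 8000 / 31
COD = 2.4 x 0.2 x 8000 / 31
COD = 123.9 mg/L


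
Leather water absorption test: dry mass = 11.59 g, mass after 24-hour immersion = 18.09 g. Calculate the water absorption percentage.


Water absorbed = 18.09 - 11.59 = 6.50 g
WA% = 6.50 / 11.59 x 100 = 56.1%


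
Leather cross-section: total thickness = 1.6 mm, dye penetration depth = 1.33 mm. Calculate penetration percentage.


83.1%

Penetration% = 1.33 / 1.6 x 100
Penetration = 83.1%


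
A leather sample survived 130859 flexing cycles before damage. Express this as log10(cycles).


5.12

log10(130859) = 5.12


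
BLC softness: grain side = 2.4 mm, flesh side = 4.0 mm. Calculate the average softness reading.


3.20 mm


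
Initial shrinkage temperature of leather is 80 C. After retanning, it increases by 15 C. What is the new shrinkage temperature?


95 C


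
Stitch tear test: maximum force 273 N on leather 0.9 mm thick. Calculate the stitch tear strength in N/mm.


Stitch tear strength = force / thickness
STS = 273 / 0.9 = 303.3 N/mm


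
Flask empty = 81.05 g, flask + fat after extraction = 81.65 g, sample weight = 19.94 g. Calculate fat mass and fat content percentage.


Fat mass = 81.65 - 81.05 = 0.60 g
Fat% = 0.60 / 19.94 x 100 = 3.0%


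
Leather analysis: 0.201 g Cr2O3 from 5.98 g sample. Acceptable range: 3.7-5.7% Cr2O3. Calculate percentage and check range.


Cr2O3 = 3.36%
Within range: No

Cr2O3% = 0.201 / 5.98 x 100 = 3.36%
Acceptable range: 3.7 to 5.7%
Within range: No


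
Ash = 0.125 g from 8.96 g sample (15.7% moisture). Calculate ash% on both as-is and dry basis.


As-is ash% = 0.125 / 8.96 x 100 = 1.40%
Dry mass = 8.96 x (100 - 15.7) / 100 = 7.55328 g
Dry-basis ash% = 0.125 / 7.55328 x 100 = 1.65%


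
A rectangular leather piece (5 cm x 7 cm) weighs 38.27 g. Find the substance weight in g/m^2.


10934.3 g/m^2

Area = 5 x 7 = 35 cm^2
SW = 38.27 / 35 x 10000 = 10934.3 g/m^2


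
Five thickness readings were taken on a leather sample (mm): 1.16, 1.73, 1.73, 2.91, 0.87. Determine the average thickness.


1.68 mm


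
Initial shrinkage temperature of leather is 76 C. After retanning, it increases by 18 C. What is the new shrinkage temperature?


New Ts = 76 + 18 = 94 C


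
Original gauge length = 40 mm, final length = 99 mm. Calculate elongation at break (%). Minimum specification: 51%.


Extension = 99 - 40 = 59 mm
Elongation = 59 / 40 x 100 = 147.5%
Minimum required: 51%
Meets specification: Yes


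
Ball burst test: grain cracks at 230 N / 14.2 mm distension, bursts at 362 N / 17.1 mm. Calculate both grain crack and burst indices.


Crack index = 230 / 14.2 = 16.2 N/mm
Burst index = 362 / 17.1 = 21.2 N/mm


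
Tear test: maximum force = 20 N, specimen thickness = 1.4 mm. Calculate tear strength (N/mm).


Tear strength = force / thickness
Tear = 20 / 1.4 = 14.3 N/mm


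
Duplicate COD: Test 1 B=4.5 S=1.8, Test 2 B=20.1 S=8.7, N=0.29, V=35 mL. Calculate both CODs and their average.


COD1 = 179.0 mg/L
COD2 = 755.7 mg/L
Average = 467.4 mg/L


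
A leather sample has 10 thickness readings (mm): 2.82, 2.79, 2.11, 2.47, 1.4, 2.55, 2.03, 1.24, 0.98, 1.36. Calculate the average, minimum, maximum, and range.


Average = 1.98 mm
Min = 0.98 mm
Max = 2.82 mm
Range = 1.84 mm

Sum = 19.75
Average = 19.75 / 10 = 1.98 mm
Minimum = 0.98 mm
Maximum = 2.82 mm
Range = 2.82 - 0.98 = 1.84 mm


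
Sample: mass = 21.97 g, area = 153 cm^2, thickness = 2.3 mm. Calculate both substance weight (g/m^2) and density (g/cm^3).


Substance weight = 1435.9 g/m^2
Density = 0.624 g/cm^3


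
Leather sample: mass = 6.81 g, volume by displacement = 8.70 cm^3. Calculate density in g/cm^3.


Density = mass / volume
Density = 6.81 / 8.70 = 0.783 g/cm^3


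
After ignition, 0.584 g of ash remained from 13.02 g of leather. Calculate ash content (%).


Ash% = 0.584 / 13.02 x 100
Ash% = 4.49%


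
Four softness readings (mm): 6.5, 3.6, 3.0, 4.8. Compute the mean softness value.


4.48 mm

Sum = 6.5 + 3.6 + 3.0 + 4.8
Mean = 17.9 / 4 = 4.48 mm


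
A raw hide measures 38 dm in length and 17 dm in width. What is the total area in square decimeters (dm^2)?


646 dm^2

Area = length x width
Area = 38 x 17 = 646 dm^2


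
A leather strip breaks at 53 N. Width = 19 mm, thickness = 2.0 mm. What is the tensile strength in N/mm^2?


1.39 N/mm^2

Cross-sectional area = 19 x 2.0 = 38.0 mm^2
Tensile strength = 53 / 38.0 = 1.39 N/mm^2


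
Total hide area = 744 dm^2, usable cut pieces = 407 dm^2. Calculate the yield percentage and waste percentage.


Yield = 407 / 744 x 100 = 54.7%
Waste = 744 - 407 = 337 dm^2
Waste% = 100 - 54.7 = 45.3%


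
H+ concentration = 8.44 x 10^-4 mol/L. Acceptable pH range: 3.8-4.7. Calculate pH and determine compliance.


pH = -log10(8.44 x 10^-4) = 3.07
Range: 3.8 to 4.7
Compliant: No


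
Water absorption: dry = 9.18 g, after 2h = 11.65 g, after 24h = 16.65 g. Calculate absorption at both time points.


2h absorption = 26.9%
24h absorption = 81.4%


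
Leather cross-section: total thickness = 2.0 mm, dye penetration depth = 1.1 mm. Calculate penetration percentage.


55.0%

Penetration% = 1.1 / 2.0 x 100
Penetration = 55.0%


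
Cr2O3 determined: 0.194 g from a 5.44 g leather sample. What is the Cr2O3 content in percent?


3.57%

Cr2O3% = 0.194 / 5.44 x 100
Cr2O3% = 3.57%


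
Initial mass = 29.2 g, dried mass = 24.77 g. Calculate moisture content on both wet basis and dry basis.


Moisture lost = 29.2 - 24.77 = 4.43 g
Wet basis MC = 4.43 / 29.2 x 100 = 15.2%
Dry basis MC = 4.43 / 24.77 x 100 = 17.9%


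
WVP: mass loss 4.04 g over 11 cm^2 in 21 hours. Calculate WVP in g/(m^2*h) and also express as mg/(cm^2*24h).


WVP = 4.04 / (11 x 21) x 10000 = 174.89 g/(m^2*h)
Mass loss in mg = 4.04 x 1000 = 4040 mg
Per cm^2 per 24h in mg: 4040 x 24 / (11 x 21) = 96960 / 231 = 419.74 mg/(cm^2*24h)


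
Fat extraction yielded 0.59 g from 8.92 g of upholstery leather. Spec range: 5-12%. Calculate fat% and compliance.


Fat content = 6.6%
Compliant: Yes

Fat% = 0.59 / 8.92 x 100 = 6.6%
Spec range: 5-12%
Compliant: Yes


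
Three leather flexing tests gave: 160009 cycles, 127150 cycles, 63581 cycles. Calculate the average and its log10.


Average = 116913 cycles
log10 = 5.07

Average = (160009 + 127150 + 63581) / 3 = 116913 cycles
log10(116913) = 5.07


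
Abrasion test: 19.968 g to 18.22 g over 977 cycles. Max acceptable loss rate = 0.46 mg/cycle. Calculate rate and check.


Loss = 19.968 - 18.22 = 1.748 g
Rate = 1.748 g / 977 cycles x 1000 = 1.789 mg/cycle
Max = 0.46 mg/cycle
Passes: No


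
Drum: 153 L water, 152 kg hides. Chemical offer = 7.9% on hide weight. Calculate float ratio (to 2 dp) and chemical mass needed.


Float ratio = 1.01
Chemical needed = 12.008 kg

Float ratio = 153 / 152 = 1.01
Chemical = 152 x 7.9 / 100 = 12.008 kg


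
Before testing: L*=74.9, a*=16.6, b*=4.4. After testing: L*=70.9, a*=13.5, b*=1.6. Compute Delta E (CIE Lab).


dL = 70.9 - 74.9 = -4.0
da = 13.5 - 16.6 = -3.1
db = 1.6 - 4.4 = -2.8
dE = sqrt((-4.0)^2 + (-3.1)^2 + (-2.8)^2) = 5.78


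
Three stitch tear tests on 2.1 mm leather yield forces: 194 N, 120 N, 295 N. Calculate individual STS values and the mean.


STS1 = 194 / 2.1 = 92.4 N/mm
STS2 = 120 / 2.1 = 57.1 N/mm
STS3 = 295 / 2.1 = 140.5 N/mm
Mean = (92.4 + 57.1 + 140.5) / 3 = 96.7 N/mm


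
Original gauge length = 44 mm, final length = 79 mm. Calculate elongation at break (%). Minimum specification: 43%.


Extension = 79 - 44 = 35 mm
Elongation = 35 / 44 x 100 = 79.5%
Minimum required: 43%
Meets specification: Yes


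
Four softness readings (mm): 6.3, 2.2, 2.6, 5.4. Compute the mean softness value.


Sum = 6.3 + 2.2 + 2.6 + 5.4
Mean = 16.5 / 4 = 4.13 mm


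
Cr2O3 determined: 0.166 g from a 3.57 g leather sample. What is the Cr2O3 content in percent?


Cr2O3% = 0.166 / 3.57 x 100
Cr2O3% = 4.65%


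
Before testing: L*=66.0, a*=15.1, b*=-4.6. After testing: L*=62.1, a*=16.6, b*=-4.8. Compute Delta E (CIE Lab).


Delta E = 4.18

dL = 62.1 - 66.0 = -3.9
da = 16.6 - 15.1 = 1.5
db = -4.8 - (-4.6) = -0.2
dE = sqrt((-3.9)^2 + (1.5)^2 + (-0.2)^2) = 4.18


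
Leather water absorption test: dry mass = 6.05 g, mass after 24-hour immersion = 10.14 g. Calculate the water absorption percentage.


Water absorbed = 10.14 - 6.05 = 4.09 g
WA% = 4.09 / 6.05 x 100 = 67.6%


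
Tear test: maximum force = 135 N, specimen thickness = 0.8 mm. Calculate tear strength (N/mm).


168.8 N/mm

Tear strength = force / thickness
Tear = 135 / 0.8 = 168.8 N/mm


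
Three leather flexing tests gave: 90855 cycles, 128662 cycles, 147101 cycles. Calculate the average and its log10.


Average = 122206 cycles
log10 = 5.09


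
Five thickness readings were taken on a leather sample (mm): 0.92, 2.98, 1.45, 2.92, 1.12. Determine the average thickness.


Sum = 0.92 + 2.98 + 1.45 + 2.92 + 1.12 = 9.39
Average = 9.39 / 5 = 1.88 mm


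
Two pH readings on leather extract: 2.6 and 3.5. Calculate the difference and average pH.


Difference = |2.6 - 3.5| = 0.9
Average = (2.6 + 3.5) / 2 = 3.05


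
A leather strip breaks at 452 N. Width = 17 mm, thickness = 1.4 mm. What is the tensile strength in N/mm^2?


18.99 N/mm^2

Cross-sectional area = 17 x 1.4 = 23.8 mm^2
Tensile strength = 452 / 23.8 = 18.99 N/mm^2


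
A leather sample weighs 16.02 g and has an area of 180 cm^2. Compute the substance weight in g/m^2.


Substance weight = mass / area x 10000
SW = 16.02 / 180 x 10000
SW = 890.0 g/m^2


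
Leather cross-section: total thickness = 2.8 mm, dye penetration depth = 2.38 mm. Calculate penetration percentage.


85.0%


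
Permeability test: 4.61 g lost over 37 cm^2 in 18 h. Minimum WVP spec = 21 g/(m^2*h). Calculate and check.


WVP = 69.22 g/(m^2*h)
Meets specification: Yes

WVP = 4.61 / (37 x 18) x 10000 = 69.22 g/(m^2*h)
Minimum: 21 g/(m^2*h)
Meets spec: Yes


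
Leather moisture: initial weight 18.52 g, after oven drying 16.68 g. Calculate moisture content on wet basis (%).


Moisture = 18.52 - 16.68 = 1.84 g
MC = 1.84 / 18.52 x 100 = 9.9%


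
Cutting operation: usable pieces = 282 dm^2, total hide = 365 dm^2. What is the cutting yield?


Yield = usable / total x 100
Yield = 282 / 365 x 100 = 77.3%


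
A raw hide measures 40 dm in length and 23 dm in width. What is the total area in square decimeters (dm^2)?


920 dm^2

Area = length x width
Area = 40 x 23 = 920 dm^2


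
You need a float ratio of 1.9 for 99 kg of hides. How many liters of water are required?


Water = hide weight x target ratio
Water = 99 x 1.9 = 188.1 L


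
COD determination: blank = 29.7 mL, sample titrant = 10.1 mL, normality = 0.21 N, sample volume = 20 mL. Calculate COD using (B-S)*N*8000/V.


1646.4 mg/L

COD = (29.7 - 10.1) x 0.21 x 8000 / 20
COD = 19.6 x 0.21 x 8000 / 20
COD = 1646.4 mg/L


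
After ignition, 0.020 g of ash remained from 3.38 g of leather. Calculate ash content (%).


0.59%


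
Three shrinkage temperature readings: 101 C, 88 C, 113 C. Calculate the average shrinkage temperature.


Average = (101 + 88 + 113) / 3
Average = 302 / 3 = 100.7 C


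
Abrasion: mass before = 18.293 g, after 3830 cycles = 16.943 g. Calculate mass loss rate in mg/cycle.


0.352 mg/cycle

Mass loss = 18.293 - 16.943 = 1.350 g
Rate = 1.350 / 3830 x 1000 = 0.352 mg/cycle


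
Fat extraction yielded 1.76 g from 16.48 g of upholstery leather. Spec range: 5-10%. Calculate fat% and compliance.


Fat% = 1.76 / 16.48 x 100 = 10.7%
Spec range: 5-10%
Compliant: No


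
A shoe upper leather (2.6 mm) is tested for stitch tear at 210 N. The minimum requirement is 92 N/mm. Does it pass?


STS = 80.8 N/mm
Passes: No


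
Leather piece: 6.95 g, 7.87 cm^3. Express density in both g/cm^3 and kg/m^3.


Density = 6.95 / 7.87 = 0.883 g/cm^3
Convert: 0.883 x 1000 = 883 kg/m^3


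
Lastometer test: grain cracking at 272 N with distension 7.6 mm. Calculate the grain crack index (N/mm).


35.8 N/mm

Grain crack index = force / distension
Index = 272 / 7.6 = 35.8 N/mm


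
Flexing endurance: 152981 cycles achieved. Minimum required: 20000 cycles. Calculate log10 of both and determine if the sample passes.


log10(152981) = 5.18
log10(20000) = 4.30
Passes: Yes


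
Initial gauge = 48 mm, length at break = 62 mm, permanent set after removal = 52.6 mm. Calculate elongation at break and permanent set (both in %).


Elongation at break = 29.2%
Permanent set = 9.6%

Elongation at break = (62 - 48) / 48 x 100 = 29.2%
Permanent set = (52.6 - 48) / 48 x 100 = 9.6%


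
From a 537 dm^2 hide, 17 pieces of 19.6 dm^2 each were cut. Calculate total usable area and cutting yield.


Usable area = 333.2 dm^2
Yield = 62.0%

Total usable = 17 x 19.6 = 333.2 dm^2
Yield = 333.2 / 537 x 100 = 62.0%


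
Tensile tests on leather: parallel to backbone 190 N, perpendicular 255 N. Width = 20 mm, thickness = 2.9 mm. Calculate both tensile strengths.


Parallel = 3.28 N/mm^2
Perpendicular = 4.40 N/mm^2


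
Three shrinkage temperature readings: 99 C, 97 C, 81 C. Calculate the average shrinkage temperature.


92.3 C


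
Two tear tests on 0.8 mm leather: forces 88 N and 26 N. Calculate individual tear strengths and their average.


Tear 1 = 110.0 N/mm
Tear 2 = 32.5 N/mm
Average = 71.3 N/mm

Tear 1 = 88 / 0.8 = 110.0 N/mm
Tear 2 = 26 / 0.8 = 32.5 N/mm
Average = (110.0 + 32.5) / 2 = 71.3 N/mm


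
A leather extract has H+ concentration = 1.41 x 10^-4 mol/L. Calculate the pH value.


pH = -log10[H+]
pH = -log10(1.41 x 10^-4) = 3.85


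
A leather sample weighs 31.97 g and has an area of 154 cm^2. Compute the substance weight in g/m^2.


Substance weight = mass / area x 10000
SW = 31.97 / 154 x 10000
SW = 2076.0 g/m^2


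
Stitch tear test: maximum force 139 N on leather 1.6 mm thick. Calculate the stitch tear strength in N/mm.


Stitch tear strength = force / thickness
STS = 139 / 1.6 = 86.9 N/mm


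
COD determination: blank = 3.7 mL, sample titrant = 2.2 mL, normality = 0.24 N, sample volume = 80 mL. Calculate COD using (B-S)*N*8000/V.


36.0 mg/L


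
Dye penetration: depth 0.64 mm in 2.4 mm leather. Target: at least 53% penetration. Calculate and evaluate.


Penetration = 26.7%
Meets target: No

Penetration = 0.64 / 2.4 x 100 = 26.7%
Target: 53%
Meets target: No


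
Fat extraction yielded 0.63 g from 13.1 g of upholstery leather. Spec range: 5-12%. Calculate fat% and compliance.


Fat content = 4.8%
Compliant: No

Fat% = 0.63 / 13.1 x 100 = 4.8%
Spec range: 5-12%
Compliant: No


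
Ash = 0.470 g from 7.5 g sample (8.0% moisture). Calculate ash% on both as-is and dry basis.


As-is ash = 6.27%
Dry-basis ash = 6.81%

As-is ash% = 0.470 / 7.5 x 100 = 6.27%
Dry mass = 7.5 x (100 - 8.0) / 100 = 6.9 g
Dry-basis ash% = 0.470 / 6.9 x 100 = 6.81%


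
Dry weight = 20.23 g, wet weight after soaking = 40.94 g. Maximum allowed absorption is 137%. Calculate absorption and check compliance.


WA = (40.94 - 20.23) / 20.23 x 100 = 102.4%
Maximum allowed: 137%
Compliant: Yes


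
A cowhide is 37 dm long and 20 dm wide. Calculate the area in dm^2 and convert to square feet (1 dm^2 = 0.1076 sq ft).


740 dm^2
79.62 sq ft


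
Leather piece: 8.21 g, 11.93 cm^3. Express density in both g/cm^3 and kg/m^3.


0.688 g/cm^3
688 kg/m^3


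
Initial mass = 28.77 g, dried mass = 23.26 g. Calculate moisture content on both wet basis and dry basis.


Moisture lost = 28.77 - 23.26 = 5.51 g
Wet basis MC = 5.51 / 28.77 x 100 = 19.2%
Dry basis MC = 5.51 / 23.26 x 100 = 23.7%


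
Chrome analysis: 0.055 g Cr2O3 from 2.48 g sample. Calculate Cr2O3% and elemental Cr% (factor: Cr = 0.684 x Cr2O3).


Cr2O3% = 0.055 / 2.48 x 100 = 2.22%
Cr% = 2.22 x 0.684 = 1.52%


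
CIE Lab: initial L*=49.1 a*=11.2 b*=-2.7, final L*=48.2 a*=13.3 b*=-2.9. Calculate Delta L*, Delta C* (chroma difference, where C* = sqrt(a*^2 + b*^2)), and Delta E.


Delta L* = 48.2 - 49.1 = -0.9
C1* = sqrt((11.2)^2 + (-2.7)^2) = 11.521
C2* = sqrt((13.3)^2 + (-2.9)^2) = 13.612
Delta C* = 13.612 - 11.521 = 2.09
Delta E = sqrt((-0.9)^2 + (2.1)^2 + (-0.2)^2) = 2.29


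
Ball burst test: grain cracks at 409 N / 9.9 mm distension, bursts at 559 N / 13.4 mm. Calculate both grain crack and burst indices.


Crack index = 409 / 9.9 = 41.3 N/mm
Burst index = 559 / 13.4 = 41.7 N/mm


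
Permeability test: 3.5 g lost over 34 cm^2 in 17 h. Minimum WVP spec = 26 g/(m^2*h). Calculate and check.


WVP = 3.5 / (34 x 17) x 10000 = 60.55 g/(m^2*h)
Minimum: 26 g/(m^2*h)
Meets spec: Yes


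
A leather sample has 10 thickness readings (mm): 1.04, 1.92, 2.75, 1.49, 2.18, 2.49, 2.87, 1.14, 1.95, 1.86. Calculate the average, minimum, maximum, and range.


Sum = 19.69
Average = 19.69 / 10 = 1.97 mm
Minimum = 1.04 mm
Maximum = 2.87 mm
Range = 2.87 - 1.04 = 1.83 mm


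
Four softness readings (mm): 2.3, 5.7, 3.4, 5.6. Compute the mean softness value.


4.25 mm

Sum = 2.3 + 5.7 + 3.4 + 5.6
Mean = 17.0 / 4 = 4.25 mm


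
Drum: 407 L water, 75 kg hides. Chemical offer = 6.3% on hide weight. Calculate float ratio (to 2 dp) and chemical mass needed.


Float ratio = 407 / 75 = 5.43
Chemical = 75 x 6.3 / 100 = 4.725 kg


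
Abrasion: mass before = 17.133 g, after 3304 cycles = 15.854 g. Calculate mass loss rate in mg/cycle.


Mass loss = 17.133 - 15.854 = 1.279 g
Rate = 1.279 / 3304 x 1000 = 0.387 mg/cycle


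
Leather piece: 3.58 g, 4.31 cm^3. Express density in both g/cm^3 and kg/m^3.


0.831 g/cm^3
831 kg/m^3

Density = 3.58 / 4.31 = 0.831 g/cm^3
Convert: 0.831 x 1000 = 831 kg/m^3


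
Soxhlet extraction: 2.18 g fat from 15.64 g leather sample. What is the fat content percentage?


Fat content = 2.18 / 15.64 x 100
Fat = 13.9%


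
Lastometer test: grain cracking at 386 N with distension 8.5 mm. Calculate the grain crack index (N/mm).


Grain crack index = force / distension
Index = 386 / 8.5 = 45.4 N/mm


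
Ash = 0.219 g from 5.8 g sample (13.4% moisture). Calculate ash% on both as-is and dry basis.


As-is ash% = 0.219 / 5.8 x 100 = 3.78%
Dry mass = 5.8 x (100 - 13.4) / 100 = 5.0228 g
Dry-basis ash% = 0.219 / 5.0228 x 100 = 4.36%


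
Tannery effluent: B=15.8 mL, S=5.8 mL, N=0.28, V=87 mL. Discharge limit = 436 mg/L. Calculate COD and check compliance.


COD = (15.8 - 5.8) x 0.28 x 8000 / 87 = 257.5 mg/L
Limit: 436 mg/L
Compliant: Yes


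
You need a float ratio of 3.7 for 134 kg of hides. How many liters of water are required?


Water = hide weight x target ratio
Water = 134 x 3.7 = 495.8 L


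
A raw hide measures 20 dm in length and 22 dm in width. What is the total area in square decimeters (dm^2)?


440 dm^2

Area = length x width
Area = 20 x 22 = 440 dm^2


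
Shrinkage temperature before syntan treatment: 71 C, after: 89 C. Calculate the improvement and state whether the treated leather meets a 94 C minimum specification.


Improvement = 18 C
Meets 94 C spec: No

Improvement = 89 - 71 = 18 C
Spec check: 89 C >= 94 C? No


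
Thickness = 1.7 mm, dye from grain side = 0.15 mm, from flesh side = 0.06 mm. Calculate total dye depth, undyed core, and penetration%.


Total dyed = 0.21 mm
Undyed core = 1.49 mm
Penetration = 12.4%

Total dyed = 0.15 + 0.06 = 0.21 mm
Undyed core = 1.7 - 0.21 = 1.49 mm
Penetration = 0.21 / 1.7 x 100 = 12.4%


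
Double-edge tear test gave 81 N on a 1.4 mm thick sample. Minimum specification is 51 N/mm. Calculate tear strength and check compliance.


Tear strength = 57.9 N/mm
Compliant: Yes

Tear strength = 81 / 1.4 = 57.9 N/mm
Required minimum = 51 N/mm
Compliant: Yes


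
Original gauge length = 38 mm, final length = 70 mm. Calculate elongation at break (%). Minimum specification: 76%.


Extension = 70 - 38 = 32 mm
Elongation = 32 / 38 x 100 = 84.2%
Minimum required: 76%
Meets specification: Yes


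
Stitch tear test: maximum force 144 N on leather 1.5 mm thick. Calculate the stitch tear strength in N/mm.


96.0 N/mm


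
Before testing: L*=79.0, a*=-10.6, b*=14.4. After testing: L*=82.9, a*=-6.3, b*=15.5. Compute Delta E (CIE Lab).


dL = 82.9 - 79.0 = 3.9
da = -6.3 - (-10.6) = 4.3
db = 15.5 - 14.4 = 1.1
dE = sqrt((3.9)^2 + (4.3)^2 + (1.1)^2) = 5.91


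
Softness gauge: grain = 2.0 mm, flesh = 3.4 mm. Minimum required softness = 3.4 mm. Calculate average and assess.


Average softness = 2.70 mm
Meets requirement: No


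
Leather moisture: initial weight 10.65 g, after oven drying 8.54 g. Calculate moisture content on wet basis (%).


Moisture = 10.65 - 8.54 = 2.11 g
MC = 2.11 / 10.65 x 100 = 19.8%


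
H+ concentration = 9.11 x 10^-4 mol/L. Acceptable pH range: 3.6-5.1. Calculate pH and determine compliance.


pH = 3.04
Compliant: No
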